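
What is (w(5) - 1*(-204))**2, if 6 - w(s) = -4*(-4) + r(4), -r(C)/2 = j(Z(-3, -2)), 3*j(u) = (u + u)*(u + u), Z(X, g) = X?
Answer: 47524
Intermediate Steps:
j(u) = 4*u**2/3 (j(u) = ((u + u)*(u + u))/3 = ((2*u)*(2*u))/3 = (4*u**2)/3 = 4*u**2/3)
r(C) = -24 (r(C) = -8*(-3)**2/3 = -8*9/3 = -2*12 = -24)
w(s) = 14 (w(s) = 6 - (-4*(-4) - 24) = 6 - (16 - 24) = 6 - 1*(-8) = 6 + 8 = 14)
(w(5) - 1*(-204))**2 = (14 - 1*(-204))**2 = (14 + 204)**2 = 218**2 = 47524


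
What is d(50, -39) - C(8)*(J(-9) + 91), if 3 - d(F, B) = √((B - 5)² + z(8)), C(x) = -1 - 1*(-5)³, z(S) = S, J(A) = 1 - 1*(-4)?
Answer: -11901 - 18*√6 ≈ -11945.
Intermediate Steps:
J(A) = 5 (J(A) = 1 + 4 = 5)
C(x) = 124 (C(x) = -1 - 1*(-125) = -1 + 125 = 124)
d(F, B) = 3 - √(8 + (-5 + B)²) (d(F, B) = 3 - √((B - 5)² + 8) = 3 - √((-5 + B)² + 8) = 3 - √(8 + (-5 + B)²))
d(50, -39) - C(8)*(J(-9) + 91) = (3 - √(8 + (-5 - 39)²)) - 124*(5 + 91) = (3 - √(8 + (-44)²)) - 124*96 = (3 - √(8 + 1936)) - 1*11904 = (3 - √1944) - 11904 = (3 - 18*√6) - 11904 = -11901 - 18*√6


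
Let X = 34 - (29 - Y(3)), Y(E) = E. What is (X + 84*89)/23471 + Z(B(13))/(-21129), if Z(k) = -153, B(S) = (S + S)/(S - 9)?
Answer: 53906833/165306253 ≈ 0.32610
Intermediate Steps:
B(S) = 2*S/(-9 + S) (B(S) = (2*S)/(-9 + S) = 2*S/(-9 + S))
X = 8 (X = 34 - (29 - 1*3) = 34 - (29 - 3) = 34 - 1*26 = 34 - 26 = 8)
(X + 84*89)/23471 + Z(B(13))/(-21129) = (8 + 84*89)/23471 - 153/(-21129) = (8 + 7476)*(1/23471) - 153*(-1/21129) = 7484*(1/23471) + 51/7043 = 7484/23471 + 51/7043 = 53906833/165306253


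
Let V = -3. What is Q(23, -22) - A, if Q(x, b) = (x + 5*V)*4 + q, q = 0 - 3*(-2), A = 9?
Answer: 29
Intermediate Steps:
q = 6 (q = 0 + 6 = 6)
Q(x, b) = -54 + 4*x (Q(x, b) = (x + 5*(-3))*4 + 6 = (x - 15)*4 + 6 = (-15 + x)*4 + 6 = (-60 + 4*x) + 6 = -54 + 4*x)
Q(23, -22) - A = (-54 + 4*23) - 1*9 = (-54 + 92) - 9 = 38 - 9 = 29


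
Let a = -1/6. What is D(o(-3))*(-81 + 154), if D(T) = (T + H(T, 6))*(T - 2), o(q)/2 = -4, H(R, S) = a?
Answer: 17885/3 ≈ 5961.7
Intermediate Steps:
a = -1/6 (a = -1*1/6 = -1/6 ≈ -0.16667)
H(R, S) = -1/6
o(q) = -8 (o(q) = 2*(-4) = -8)
D(T) = (-2 + T)*(-1/6 + T) (D(T) = (T - 1/6)*(T - 2) = (-1/6 + T)*(-2 + T) = (-2 + T)*(-1/6 + T))
D(o(-3))*(-81 + 154) = (1/3 + (-8)**2 - 13/6*(-8))*(-81 + 154) = (1/3 + 64 + 52/3)*73 = (245/3)*73 = 17885/3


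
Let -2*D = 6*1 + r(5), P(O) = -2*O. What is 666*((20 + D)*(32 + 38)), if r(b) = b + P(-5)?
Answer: 442890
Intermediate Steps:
r(b) = 10 + b (r(b) = b - 2*(-5) = b + 10 = 10 + b)
D = -21/2 (D = -(6*1 + (10 + 5))/2 = -(6 + 15)/2 = -½*21 = -21/2 ≈ -10.500)
666*((20 + D)*(32 + 38)) = 666*((20 - 21/2)*(32 + 38)) = 666*((19/2)*70) = 666*665 = 442890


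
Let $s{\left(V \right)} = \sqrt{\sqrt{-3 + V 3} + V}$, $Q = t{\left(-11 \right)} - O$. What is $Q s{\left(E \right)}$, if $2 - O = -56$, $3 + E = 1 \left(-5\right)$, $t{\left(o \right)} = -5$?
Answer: $- 63 \sqrt{-8 + 3 i \sqrt{3}} \approx -55.271 - 186.57 i$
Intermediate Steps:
$E = -8$ ($E = -3 + 1 \left(-5\right) = -3 - 5 = -8$)
$O = 58$ ($O = 2 - -56 = 2 + 56 = 58$)
$Q = -63$ ($Q = -5 - 58 = -63$)
$s{\left(V \right)} = \sqrt{V + \sqrt{-3 + 3 V}}$ ($s{\left(V \right)} = \sqrt{\sqrt{-3 + 3 V} + V} = \sqrt{V + \sqrt{-3 + 3 V}}$)
$Q s{\left(E \right)} = - 63 \sqrt{-8 + \sqrt{3} \sqrt{-1 - 8}} = - 63 \sqrt{-8 + \sqrt{3} \sqrt{-9}} = - 63 \sqrt{-8 + \sqrt{3} \cdot 3 i} = - 63 \sqrt{-8 + 3 i \sqrt{3}}$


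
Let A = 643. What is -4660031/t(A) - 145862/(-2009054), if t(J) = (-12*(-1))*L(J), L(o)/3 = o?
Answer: -4679438753549/23252790996 ≈ -201.24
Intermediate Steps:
L(o) = 3*o
t(J) = 36*J (t(J) = (-12*(-1))*(3*J) = 12*(3*J) = 36*J)
-4660031/t(A) - 145862/(-2009054) = -4660031/(36*643) - 145862/(-2009054) = -4660031/23148 - 145862*(-1/2009054) = -4660031*1/23148 + 72931/1004527 = -4660031/23148 + 72931/1004527 = -4679438753549/23252790996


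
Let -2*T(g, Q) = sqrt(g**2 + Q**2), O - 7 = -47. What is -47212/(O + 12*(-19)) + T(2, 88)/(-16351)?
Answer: 11803/67 + sqrt(1937)/16351 ≈ 176.17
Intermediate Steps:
O = -40 (O = 7 - 47 = -40)
T(g, Q) = -sqrt(Q**2 + g**2)/2 (T(g, Q) = -sqrt(g**2 + Q**2)/2 = -sqrt(Q**2 + g**2)/2)
-47212/(O + 12*(-19)) + T(2, 88)/(-16351) = -47212/(-40 + 12*(-19)) - sqrt(88**2 + 2**2)/2/(-16351) = -47212/(-40 - 228) - sqrt(7744 + 4)/2*(-1/16351) = -47212/(-268) - sqrt(1937)*(-1/16351) = -47212*(-1/268) - sqrt(1937)*(-1/16351) = 11803/67 - sqrt(1937)*(-1/16351) = 11803/67 + sqrt(1937)/16351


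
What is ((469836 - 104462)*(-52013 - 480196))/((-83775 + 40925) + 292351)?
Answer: -64818443722/83167 ≈ -7.7938e+5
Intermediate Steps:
((469836 - 104462)*(-52013 - 480196))/((-83775 + 40925) + 292351) = (365374*(-532209))/(-42850 + 292351) = -194455331166/249501 = -194455331166*1/249501 = -64818443722/83167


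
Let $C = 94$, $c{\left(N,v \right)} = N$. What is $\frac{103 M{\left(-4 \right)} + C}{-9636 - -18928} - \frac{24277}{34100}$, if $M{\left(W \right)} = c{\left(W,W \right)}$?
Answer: $- \frac{5373311}{7201300} \approx -0.74616$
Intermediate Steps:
$M{\left(W \right)} = W$
$\frac{103 M{\left(-4 \right)} + C}{-9636 - -18928} - \frac{24277}{34100} = \frac{103 \left(-4\right) + 94}{-9636 - -18928} - \frac{24277}{34100} = \frac{-412 + 94}{-9636 + 18928} - \frac{2207}{3100} = - \frac{318}{9292} - \frac{2207}{3100} = \left(-318\right) \frac{1}{9292} - \frac{2207}{3100} = - \frac{159}{4646} - \frac{2207}{3100} = - \frac{5373311}{7201300}$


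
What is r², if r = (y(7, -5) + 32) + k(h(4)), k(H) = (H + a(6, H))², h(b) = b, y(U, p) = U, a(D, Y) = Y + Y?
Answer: 33489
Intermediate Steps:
a(D, Y) = 2*Y
k(H) = 9*H² (k(H) = (H + 2*H)² = (3*H)² = 9*H²)
r = 183 (r = (7 + 32) + 9*4² = 39 + 9*16 = 39 + 144 = 183)
r² = 183² = 33489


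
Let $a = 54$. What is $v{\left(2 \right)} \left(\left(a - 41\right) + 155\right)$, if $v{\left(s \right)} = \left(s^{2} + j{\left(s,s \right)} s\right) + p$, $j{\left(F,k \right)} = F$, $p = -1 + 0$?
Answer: $1176$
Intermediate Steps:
$p = -1$
$v{\left(s \right)} = -1 + 2 s^{2}$ ($v{\left(s \right)} = \left(s^{2} + s s\right) - 1 = \left(s^{2} + s^{2}\right) - 1 = 2 s^{2} - 1 = -1 + 2 s^{2}$)
$v{\left(2 \right)} \left(\left(a - 41\right) + 155\right) = \left(-1 + 2 \cdot 2^{2}\right) \left(\left(54 - 41\right) + 155\right) = \left(-1 + 2 \cdot 4\right) \left(\left(54 - 41\right) + 155\right) = \left(-1 + 8\right) \left(13 + 155\right) = 7 \cdot 168 = 1176$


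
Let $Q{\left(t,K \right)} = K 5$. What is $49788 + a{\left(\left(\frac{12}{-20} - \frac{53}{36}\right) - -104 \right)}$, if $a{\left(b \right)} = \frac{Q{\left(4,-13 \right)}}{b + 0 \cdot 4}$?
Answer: $\frac{913448736}{18347} \approx 49787.0$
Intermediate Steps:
$Q{\left(t,K \right)} = 5 K$
$a{\left(b \right)} = - \frac{65}{b}$ ($a{\left(b \right)} = \frac{5 \left(-13\right)}{b + 0 \cdot 4} = - \frac{65}{b + 0} = - \frac{65}{b}$)
$49788 + a{\left(\left(\frac{12}{-20} - \frac{53}{36}\right) - -104 \right)} = 49788 - \frac{65}{\left(\frac{12}{-20} - \frac{53}{36}\right) - -104} = 49788 - \frac{65}{\left(12 \left(- \frac{1}{20}\right) - \frac{53}{36}\right) + 104} = 49788 - \frac{65}{\left(- \frac{3}{5} - \frac{53}{36}\right) + 104} = 49788 - \frac{65}{- \frac{373}{180} + 104} = 49788 - \frac{65}{\frac{18347}{180}} = 49788 - \frac{11700}{18347} = \frac{913448736}{18347}$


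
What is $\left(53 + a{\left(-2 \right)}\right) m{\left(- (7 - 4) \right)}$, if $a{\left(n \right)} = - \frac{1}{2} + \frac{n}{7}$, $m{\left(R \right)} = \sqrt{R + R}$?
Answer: $\frac{731 i \sqrt{6}}{14} \approx 127.9 i$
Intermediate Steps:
$m{\left(R \right)} = \sqrt{2} \sqrt{R}$ ($m{\left(R \right)} = \sqrt{2 R} = \sqrt{2} \sqrt{R}$)
$a{\left(n \right)} = - \frac{1}{2} + \frac{n}{7}$ ($a{\left(n \right)} = \left(-1\right) \frac{1}{2} + n \frac{1}{7} = - \frac{1}{2} + \frac{n}{7}$)
$\left(53 + a{\left(-2 \right)}\right) m{\left(- (7 - 4) \right)} = \left(53 + \left(- \frac{1}{2} + \frac{1}{7} \left(-2\right)\right)\right) \sqrt{2} \sqrt{- (7 - 4)} = \left(53 - \frac{11}{14}\right) \sqrt{2} \sqrt{\left(-1\right) 3} = \left(53 - \frac{11}{14}\right) \sqrt{2} \sqrt{-3} = \frac{731 \sqrt{2} i \sqrt{3}}{14} = \frac{731 i \sqrt{6}}{14}$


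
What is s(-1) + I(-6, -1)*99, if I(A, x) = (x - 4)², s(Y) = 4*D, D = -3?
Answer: 2463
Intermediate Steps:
s(Y) = -12 (s(Y) = 4*(-3) = -12)
I(A, x) = (-4 + x)²
s(-1) + I(-6, -1)*99 = -12 + (-4 - 1)²*99 = -12 + (-5)²*99 = -12 + 25*99 = -12 + 2475 = 2463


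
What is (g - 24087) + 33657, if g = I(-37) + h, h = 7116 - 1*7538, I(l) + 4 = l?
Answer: 9107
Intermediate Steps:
I(l) = -4 + l
h = -422 (h = 7116 - 7538 = -422)
g = -463 (g = (-4 - 37) - 422 = -41 - 422 = -463)
(g - 24087) + 33657 = (-463 - 24087) + 33657 = -24550 + 33657 = 9107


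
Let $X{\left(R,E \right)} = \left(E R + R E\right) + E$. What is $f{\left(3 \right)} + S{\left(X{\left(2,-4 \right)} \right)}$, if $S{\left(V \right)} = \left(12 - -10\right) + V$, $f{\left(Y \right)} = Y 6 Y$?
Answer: $56$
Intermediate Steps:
$f{\left(Y \right)} = 6 Y^{2}$
$X{\left(R,E \right)} = E + 2 E R$ ($X{\left(R,E \right)} = \left(E R + E R\right) + E = 2 E R + E = E + 2 E R$)
$S{\left(V \right)} = 22 + V$ ($S{\left(V \right)} = \left(12 + 10\right) + V = 22 + V$)
$f{\left(3 \right)} + S{\left(X{\left(2,-4 \right)} \right)} = 6 \cdot 3^{2} + \left(22 - 4 \left(1 + 2 \cdot 2\right)\right) = 6 \cdot 9 + \left(22 - 4 \left(1 + 4\right)\right) = 54 + \left(22 - 20\right) = 54 + 2 = 56$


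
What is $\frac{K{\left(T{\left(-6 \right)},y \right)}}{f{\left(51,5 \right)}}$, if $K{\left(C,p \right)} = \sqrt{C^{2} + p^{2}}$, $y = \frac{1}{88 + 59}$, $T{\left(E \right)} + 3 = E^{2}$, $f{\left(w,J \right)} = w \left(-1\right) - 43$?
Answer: $- \frac{\sqrt{23532202}}{13818} \approx -0.35106$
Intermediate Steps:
$f{\left(w,J \right)} = -43 - w$ ($f{\left(w,J \right)} = - w - 43 = -43 - w$)
$T{\left(E \right)} = -3 + E^{2}$
$y = \frac{1}{147} \approx 0.0068027$
$\frac{K{\left(T{\left(-6 \right)},y \right)}}{f{\left(51,5 \right)}} = \frac{\sqrt{\left(-3 + \left(-6\right)^{2}\right)^{2} + \left(\frac{1}{147}\right)^{2}}}{-43 - 51} = \frac{\sqrt{\left(-3 + 36\right)^{2} + \frac{1}{21609}}}{-43 - 51} = \frac{\sqrt{33^{2} + \frac{1}{21609}}}{-94} = \sqrt{1089 + \frac{1}{21609}} \left(- \frac{1}{94}\right) = \sqrt{\frac{23532202}{21609}} \left(- \frac{1}{94}\right) = \frac{\sqrt{23532202}}{147} \left(- \frac{1}{94}\right) = - \frac{\sqrt{23532202}}{13818}$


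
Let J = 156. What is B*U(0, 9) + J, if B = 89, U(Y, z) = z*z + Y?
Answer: 7365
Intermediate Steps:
U(Y, z) = Y + z² (U(Y, z) = z² + Y = Y + z²)
B*U(0, 9) + J = 89*(0 + 9²) + 156 = 89*(0 + 81) + 156 = 89*81 + 156 = 7209 + 156 = 7365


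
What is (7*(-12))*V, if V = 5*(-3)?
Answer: 1260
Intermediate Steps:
V = -15
(7*(-12))*V = (7*(-12))*(-15) = -84*(-15) = 1260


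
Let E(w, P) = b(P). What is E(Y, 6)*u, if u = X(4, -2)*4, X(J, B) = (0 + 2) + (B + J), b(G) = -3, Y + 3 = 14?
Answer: -48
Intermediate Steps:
Y = 11 (Y = -3 + 14 = 11)
E(w, P) = -3
X(J, B) = 2 + B + J (X(J, B) = 2 + (B + J) = 2 + B + J)
u = 16 (u = (2 - 2 + 4)*4 = 4*4 = 16)
E(Y, 6)*u = -3*16 = -48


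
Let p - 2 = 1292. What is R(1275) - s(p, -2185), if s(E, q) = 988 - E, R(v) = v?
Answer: 1581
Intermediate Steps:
p = 1294 (p = 2 + 1292 = 1294)
R(1275) - s(p, -2185) = 1275 - (988 - 1*1294) = 1275 - (988 - 1294) = 1275 - 1*(-306) = 1275 + 306 = 1581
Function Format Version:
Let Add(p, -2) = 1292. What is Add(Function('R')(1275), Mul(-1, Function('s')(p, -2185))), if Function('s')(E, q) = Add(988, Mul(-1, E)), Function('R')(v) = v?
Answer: 1581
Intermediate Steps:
p = 1294 (p = Add(2, 1292) = 1294)
Add(Function('R')(1275), Mul(-1, Function('s')(p, -2185))) = Add(1275, Mul(-1, Add(988, Mul(-1, 1294)))) = Add(1275, Mul(-1, Add(988, -1294))) = Add(1275, Mul(-1, -306)) = Add(1275, 306) = 1581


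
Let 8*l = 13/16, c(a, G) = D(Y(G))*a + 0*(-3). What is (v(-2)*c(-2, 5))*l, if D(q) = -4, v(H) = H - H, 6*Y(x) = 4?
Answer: 0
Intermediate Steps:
Y(x) = ⅔ (Y(x) = (⅙)*4 = ⅔)
v(H) = 0
c(a, G) = -4*a (c(a, G) = -4*a + 0*(-3) = -4*a + 0 = -4*a)
l = 13/128 (l = (13/16)/8 = (13*(1/16))/8 = (⅛)*(13/16) = 13/128 ≈ 0.10156)
(v(-2)*c(-2, 5))*l = (0*(-4*(-2)))*(13/128) = (0*8)*(13/128) = 0*(13/128) = 0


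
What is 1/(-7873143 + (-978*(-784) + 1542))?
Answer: -1/7104849 ≈ -1.4075e-7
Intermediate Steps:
1/(-7873143 + (-978*(-784) + 1542)) = 1/(-7873143 + (766752 + 1542)) = 1/(-7873143 + 768294) = 1/(-7104849) = -1/7104849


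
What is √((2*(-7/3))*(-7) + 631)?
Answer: √5973/3 ≈ 25.762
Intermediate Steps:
√((2*(-7/3))*(-7) + 631) = √(-14/3*(-7) + 631) = √(98/3 + 631) = √(1991/3) = √5973/3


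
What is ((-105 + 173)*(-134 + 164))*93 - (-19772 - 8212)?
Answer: 217704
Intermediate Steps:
((-105 + 173)*(-134 + 164))*93 - (-19772 - 8212) = (68*30)*93 - 1*(-27984) = 2040*93 + 27984 = 189720 + 27984 = 217704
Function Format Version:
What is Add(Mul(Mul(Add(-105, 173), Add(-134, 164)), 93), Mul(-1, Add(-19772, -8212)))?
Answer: 217704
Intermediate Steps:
Add(Mul(Mul(Add(-105, 173), Add(-134, 164)), 93), Mul(-1, Add(-19772, -8212))) = Add(Mul(Mul(68, 30), 93), Mul(-1, -27984)) = Add(Mul(2040, 93), 27984) = Add(189720, 27984) = 217704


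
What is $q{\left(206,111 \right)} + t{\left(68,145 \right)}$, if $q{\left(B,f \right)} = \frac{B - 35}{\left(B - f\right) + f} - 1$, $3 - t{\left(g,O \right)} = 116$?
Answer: $- \frac{23313}{206} \approx -113.17$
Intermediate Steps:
$t{\left(g,O \right)} = -113$ ($t{\left(g,O \right)} = 3 - 116 = -113$)
$q{\left(B,f \right)} = -1 + \frac{-35 + B}{B}$ ($q{\left(B,f \right)} = \frac{-35 + B}{B} - 1 = -1 + \frac{-35 + B}{B}$)
$q{\left(206,111 \right)} + t{\left(68,145 \right)} = - \frac{35}{206} - 113 = - \frac{23313}{206}$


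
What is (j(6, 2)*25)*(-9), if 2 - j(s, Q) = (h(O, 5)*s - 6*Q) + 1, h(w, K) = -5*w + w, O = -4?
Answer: 18675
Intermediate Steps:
h(w, K) = -4*w
j(s, Q) = 1 - 16*s + 6*Q (j(s, Q) = 2 - (((-4*(-4))*s - 6*Q) + 1) = 2 - ((16*s - 6*Q) + 1) = 2 - ((-6*Q + 16*s) + 1) = 2 - (1 - 6*Q + 16*s) = 2 + (-1 - 16*s + 6*Q) = 1 - 16*s + 6*Q)
(j(6, 2)*25)*(-9) = ((1 - 16*6 + 6*2)*25)*(-9) = ((1 - 96 + 12)*25)*(-9) = -83*25*(-9) = -2075*(-9) = 18675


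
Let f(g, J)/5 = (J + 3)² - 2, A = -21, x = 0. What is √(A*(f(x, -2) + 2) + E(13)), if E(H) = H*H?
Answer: 2*√58 ≈ 15.232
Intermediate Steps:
E(H) = H²
f(g, J) = -10 + 5*(3 + J)² (f(g, J) = 5*((J + 3)² - 2) = 5*((3 + J)² - 2) = 5*(-2 + (3 + J)²) = -10 + 5*(3 + J)²)
√(A*(f(x, -2) + 2) + E(13)) = √(-21*((-10 + 5*(3 - 2)²) + 2) + 13²) = √(-21*((-10 + 5*1²) + 2) + 169) = √(-21*((-10 + 5*1) + 2) + 169) = √(-21*((-10 + 5) + 2) + 169) = √(-21*(-5 + 2) + 169) = √(-21*(-3) + 169) = √(63 + 169) = √232 = 2*√58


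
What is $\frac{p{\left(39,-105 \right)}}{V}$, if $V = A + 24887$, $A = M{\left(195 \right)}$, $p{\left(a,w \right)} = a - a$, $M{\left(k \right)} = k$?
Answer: $0$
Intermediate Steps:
$p{\left(a,w \right)} = 0$
$A = 195$
$V = 25082$ ($V = 195 + 24887 = 25082$)
$\frac{p{\left(39,-105 \right)}}{V} = \frac{0}{25082} = 0 \cdot \frac{1}{25082} = 0$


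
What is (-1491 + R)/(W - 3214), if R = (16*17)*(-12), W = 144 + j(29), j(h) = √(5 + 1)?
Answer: 7298925/4712447 + 4755*√6/9424894 ≈ 1.5501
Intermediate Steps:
j(h) = √6
W = 144 + √6 ≈ 146.45
R = -3264 (R = 272*(-12) = -3264)
(-1491 + R)/(W - 3214) = (-1491 - 3264)/((144 + √6) - 3214) = -4755/(-3070 + √6)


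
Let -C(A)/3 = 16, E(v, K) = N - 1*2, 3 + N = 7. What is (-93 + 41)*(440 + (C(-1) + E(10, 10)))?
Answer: -20488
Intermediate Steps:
N = 4 (N = -3 + 7 = 4)
E(v, K) = 2 (E(v, K) = 4 - 1*2 = 4 - 2 = 2)
C(A) = -48 (C(A) = -3*16 = -48)
(-93 + 41)*(440 + (C(-1) + E(10, 10))) = (-93 + 41)*(440 + (-48 + 2)) = -52*(440 - 46) = -52*394 = -20488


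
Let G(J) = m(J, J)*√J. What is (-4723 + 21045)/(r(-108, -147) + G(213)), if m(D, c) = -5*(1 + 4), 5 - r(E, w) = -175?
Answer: -195864/6715 - 16322*√213/4029 ≈ -88.292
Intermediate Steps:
r(E, w) = 180 (r(E, w) = 5 - 1*(-175) = 5 + 175 = 180)
m(D, c) = -25 (m(D, c) = -5*5 = -25)
G(J) = -25*√J
(-4723 + 21045)/(r(-108, -147) + G(213)) = (-4723 + 21045)/(180 - 25*√213) = 16322/(180 - 25*√213)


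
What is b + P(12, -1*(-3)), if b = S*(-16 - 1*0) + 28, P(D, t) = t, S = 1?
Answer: 15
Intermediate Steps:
b = 12 (b = 1*(-16 - 1*0) + 28 = 1*(-16 + 0) + 28 = 1*(-16) + 28 = -16 + 28 = 12)
b + P(12, -1*(-3)) = 12 - 1*(-3) = 12 + 3 = 15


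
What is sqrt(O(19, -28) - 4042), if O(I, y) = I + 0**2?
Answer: 3*I*sqrt(447) ≈ 63.427*I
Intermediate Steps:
O(I, y) = I (O(I, y) = I + 0 = I)
sqrt(O(19, -28) - 4042) = sqrt(19 - 4042) = sqrt(-4023) = 3*I*sqrt(447)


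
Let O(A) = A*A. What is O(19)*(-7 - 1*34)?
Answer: -14801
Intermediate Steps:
O(A) = A**2
O(19)*(-7 - 1*34) = 19**2*(-7 - 1*34) = 361*(-7 - 34) = 361*(-41) = -14801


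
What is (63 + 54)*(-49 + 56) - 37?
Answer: 782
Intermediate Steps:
(63 + 54)*(-49 + 56) - 37 = 117*7 - 37 = 819 - 37 = 782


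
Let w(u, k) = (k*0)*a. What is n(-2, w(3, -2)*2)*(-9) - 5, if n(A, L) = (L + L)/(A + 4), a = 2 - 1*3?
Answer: -5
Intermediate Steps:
a = -1 (a = 2 - 3 = -1)
w(u, k) = 0 (w(u, k) = (k*0)*(-1) = 0*(-1) = 0)
n(A, L) = 2*L/(4 + A) (n(A, L) = (2*L)/(4 + A) = 2*L/(4 + A))
n(-2, w(3, -2)*2)*(-9) - 5 = (2*(0*2)/(4 - 2))*(-9) - 5 = (2*0/2)*(-9) - 5 = (2*0*(½))*(-9) - 5 = 0*(-9) - 5 = 0 - 5 = -5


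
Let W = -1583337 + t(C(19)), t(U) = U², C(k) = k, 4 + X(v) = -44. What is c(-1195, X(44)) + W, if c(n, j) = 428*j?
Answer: -1603520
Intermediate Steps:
X(v) = -48 (X(v) = -4 - 44 = -48)
W = -1582976 (W = -1583337 + 19² = -1583337 + 361 = -1582976)
c(-1195, X(44)) + W = 428*(-48) - 1582976 = -20544 - 1582976 = -1603520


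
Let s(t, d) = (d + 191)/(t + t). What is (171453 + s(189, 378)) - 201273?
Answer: -11271391/378 ≈ -29819.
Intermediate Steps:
s(t, d) = (191 + d)/(2*t) (s(t, d) = (191 + d)/((2*t)) = (191 + d)*(1/(2*t)) = (191 + d)/(2*t))
(171453 + s(189, 378)) - 201273 = (171453 + (½)*(191 + 378)/189) - 201273 = (171453 + (½)*(1/189)*569) - 201273 = (171453 + 569/378) - 201273 = 64809803/378 - 201273 = -11271391/378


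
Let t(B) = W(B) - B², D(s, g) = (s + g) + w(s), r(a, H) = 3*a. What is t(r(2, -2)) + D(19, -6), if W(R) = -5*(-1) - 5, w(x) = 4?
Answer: -19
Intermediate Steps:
D(s, g) = 4 + g + s (D(s, g) = (s + g) + 4 = (g + s) + 4 = 4 + g + s)
W(R) = 0 (W(R) = 5 - 5 = 0)
t(B) = -B² (t(B) = 0 - B² = -B²)
t(r(2, -2)) + D(19, -6) = -(3*2)² + (4 - 6 + 19) = -1*6² + 17 = -1*36 + 17 = -36 + 17 = -19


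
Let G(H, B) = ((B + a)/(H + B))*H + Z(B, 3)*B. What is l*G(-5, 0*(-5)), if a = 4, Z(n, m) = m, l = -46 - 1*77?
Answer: -492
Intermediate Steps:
l = -123 (l = -46 - 77 = -123)
G(H, B) = 3*B + H*(4 + B)/(B + H) (G(H, B) = ((B + 4)/(H + B))*H + 3*B = ((4 + B)/(B + H))*H + 3*B = H*(4 + B)/(B + H) + 3*B = 3*B + H*(4 + B)/(B + H))
l*G(-5, 0*(-5)) = -123*(3*(0*(-5))² + 4*(-5) + 4*(0*(-5))*(-5))/(0*(-5) - 5) = -123*(3*0² - 20 + 4*0*(-5))/(0 - 5) = -123*(3*0 - 20 + 0)/(-5) = -(-123)*(0 - 20 + 0)/5 = -(-123)*(-20)/5 = -123*4 = -492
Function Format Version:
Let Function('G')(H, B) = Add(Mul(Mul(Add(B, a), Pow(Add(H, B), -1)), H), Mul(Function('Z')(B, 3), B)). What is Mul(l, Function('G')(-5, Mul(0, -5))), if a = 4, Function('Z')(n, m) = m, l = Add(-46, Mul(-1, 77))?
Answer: -492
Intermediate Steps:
l = -123 (l = Add(-46, -77) = -123)
Function('G')(H, B) = Add(Mul(3, B), Mul(H, Pow(Add(B, H), -1), Add(4, B))) (Function('G')(H, B) = Add(Mul(Mul(Add(B, 4), Pow(Add(H, B), -1)), H), Mul(3, B)) = Add(Mul(Mul(Add(4, B), Pow(Add(B, H), -1)), H), Mul(3, B)) = Add(Mul(Mul(Pow(Add(B, H), -1), Add(4, B)), H), Mul(3, B)) = Add(Mul(H, Pow(Add(B, H), -1), Add(4, B)), Mul(3, B)) = Add(Mul(3, B), Mul(H, Pow(Add(B, H), -1), Add(4, B))))
Mul(l, Function('G')(-5, Mul(0, -5))) = Mul(-123, Mul(Pow(Add(Mul(0, -5), -5), -1), Add(Mul(3, Pow(Mul(0, -5), 2)), Mul(4, -5), Mul(4, Mul(0, -5), -5)))) = Mul(-123, Mul(Pow(Add(0, -5), -1), Add(Mul(3, Pow(0, 2)), -20, Mul(4, 0, -5)))) = Mul(-123, Mul(Pow(-5, -1), Add(Mul(3, 0), -20, 0))) = Mul(-123, Mul(Rational(-1, 5), Add(0, -20, 0))) = Mul(-123, Mul(Rational(-1, 5), -20)) = Mul(-123, 4) = -492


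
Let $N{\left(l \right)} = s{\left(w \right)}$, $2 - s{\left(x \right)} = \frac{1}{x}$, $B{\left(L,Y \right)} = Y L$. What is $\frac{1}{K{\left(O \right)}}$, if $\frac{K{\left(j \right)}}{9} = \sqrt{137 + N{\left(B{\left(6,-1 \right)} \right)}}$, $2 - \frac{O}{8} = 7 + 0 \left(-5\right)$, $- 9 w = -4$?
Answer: $\frac{2 \sqrt{547}}{4923} \approx 0.0095015$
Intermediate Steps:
$w = \frac{4}{9}$ ($w = \left(- \frac{1}{9}\right) \left(-4\right) = \frac{4}{9} \approx 0.44444$)
$B{\left(L,Y \right)} = L Y$
$O = -40$ ($O = 16 - 8 \left(7 + 0 \left(-5\right)\right) = 16 - 8 \left(7 + 0\right) = 16 - 56 = -40$)
$s{\left(x \right)} = 2 - \frac{1}{x}$
$N{\left(l \right)} = - \frac{1}{4}$ ($N{\left(l \right)} = 2 - \frac{1}{\frac{4}{9}} = 2 - \frac{9}{4} = - \frac{1}{4}$)
$K{\left(j \right)} = \frac{9 \sqrt{547}}{2}$ ($K{\left(j \right)} = 9 \sqrt{137 - \frac{1}{4}} = 9 \sqrt{\frac{547}{4}} = 9 \frac{\sqrt{547}}{2} = \frac{9 \sqrt{547}}{2}$)
$\frac{1}{K{\left(O \right)}} = \frac{1}{\frac{9}{2} \sqrt{547}} = \frac{2 \sqrt{547}}{4923}$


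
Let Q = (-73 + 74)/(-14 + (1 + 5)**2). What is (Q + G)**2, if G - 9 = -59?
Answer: 1207801/484 ≈ 2495.5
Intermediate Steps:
G = -50 (G = 9 - 59 = -50)
Q = 1/22 (Q = 1/(-14 + 6**2) = 1/(-14 + 36) = 1/22 ≈ 0.045455)
(Q + G)**2 = (1/22 - 50)**2 = (-1099/22)**2 = 1207801/484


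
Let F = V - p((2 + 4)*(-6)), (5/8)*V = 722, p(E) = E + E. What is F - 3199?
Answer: -9859/5 ≈ -1971.8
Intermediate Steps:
p(E) = 2*E
V = 5776/5 (V = (8/5)*722 = 5776/5 ≈ 1155.2)
F = 6136/5 (F = 5776/5 - 2*(2 + 4)*(-6) = 5776/5 - 2*6*(-6) = 5776/5 - 2*(-36) = 5776/5 - 1*(-72) = 5776/5 + 72 = 6136/5 ≈ 1227.2)
F - 3199 = 6136/5 - 3199 = -9859/5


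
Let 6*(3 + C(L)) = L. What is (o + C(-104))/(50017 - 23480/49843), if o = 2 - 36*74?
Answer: -401086621/7478921553 ≈ -0.053629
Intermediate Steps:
C(L) = -3 + L/6
o = -2662 (o = 2 - 2664 = -2662)
(o + C(-104))/(50017 - 23480/49843) = (-2662 + (-3 + (⅙)*(-104)))/(50017 - 23480/49843) = (-2662 + (-3 - 52/3))/(50017 - 23480*1/49843) = (-2662 - 61/3)/(50017 - 23480/49843) = -8047/(3*2492973851/49843) = -8047/3*49843/2492973851 = -401086621/7478921553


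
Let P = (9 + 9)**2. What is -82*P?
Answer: -26568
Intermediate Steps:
P = 324 (P = 18**2 = 324)
-82*P = -82*324 = -26568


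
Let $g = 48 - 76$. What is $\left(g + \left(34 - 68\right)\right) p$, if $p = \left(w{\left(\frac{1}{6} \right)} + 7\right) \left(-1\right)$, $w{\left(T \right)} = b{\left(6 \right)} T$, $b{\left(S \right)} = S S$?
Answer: $806$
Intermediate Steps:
$b{\left(S \right)} = S^{2}$
$w{\left(T \right)} = 36 T$ ($w{\left(T \right)} = 6^{2} T = 36 T$)
$p = -13$ ($p = \left(\frac{36}{6} + 7\right) \left(-1\right) = \left(36 \cdot \frac{1}{6} + 7\right) \left(-1\right) = \left(6 + 7\right) \left(-1\right) = 13 \left(-1\right) = -13$)
$g = -28$
$\left(g + \left(34 - 68\right)\right) p = \left(-28 + \left(34 - 68\right)\right) \left(-13\right) = \left(-28 - 34\right) \left(-13\right) = \left(-62\right) \left(-13\right) = 806$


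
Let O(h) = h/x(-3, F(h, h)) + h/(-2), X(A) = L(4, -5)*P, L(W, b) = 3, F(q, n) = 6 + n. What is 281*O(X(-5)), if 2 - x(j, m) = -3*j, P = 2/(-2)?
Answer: 7587/14 ≈ 541.93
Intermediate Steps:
P = -1 (P = 2*(-½) = -1)
x(j, m) = 2 + 3*j (x(j, m) = 2 - (-3)*j = 2 + 3*j)
X(A) = -3 (X(A) = 3*(-1) = -3)
O(h) = -9*h/14 (O(h) = h/(2 + 3*(-3)) + h/(-2) = h/(2 - 9) + h*(-½) = h/(-7) - h/2 = h*(-⅐) - h/2 = -h/7 - h/2 = -9*h/14)
281*O(X(-5)) = 281*(-9/14*(-3)) = 281*(27/14) = 7587/14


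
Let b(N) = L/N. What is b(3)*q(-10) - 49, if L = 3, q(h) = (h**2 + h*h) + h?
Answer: 141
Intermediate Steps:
q(h) = h + 2*h**2 (q(h) = (h**2 + h**2) + h = 2*h**2 + h = h + 2*h**2)
b(N) = 3/N
b(3)*q(-10) - 49 = (3/3)*(-10*(1 + 2*(-10))) - 49 = (3*(1/3))*(-10*(1 - 20)) - 49 = 1*(-10*(-19)) - 49 = 1*190 - 49 = 190 - 49 = 141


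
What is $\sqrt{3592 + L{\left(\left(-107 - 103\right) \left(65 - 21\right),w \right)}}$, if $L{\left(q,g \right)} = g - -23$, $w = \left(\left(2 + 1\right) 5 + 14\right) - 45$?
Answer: $\sqrt{3599} \approx 59.992$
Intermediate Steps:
$w = -16$ ($w = \left(3 \cdot 5 + 14\right) - 45 = \left(15 + 14\right) - 45 = 29 - 45 = -16$)
$L{\left(q,g \right)} = 23 + g$ ($L{\left(q,g \right)} = g + 23 = 23 + g$)
$\sqrt{3592 + L{\left(\left(-107 - 103\right) \left(65 - 21\right),w \right)}} = \sqrt{3592 + \left(23 - 16\right)} = \sqrt{3592 + 7} = \sqrt{3599}$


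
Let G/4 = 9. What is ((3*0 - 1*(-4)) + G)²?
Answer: 1600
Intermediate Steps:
G = 36 (G = 4*9 = 36)
((3*0 - 1*(-4)) + G)² = ((3*0 - 1*(-4)) + 36)² = ((0 + 4) + 36)² = (4 + 36)² = 40² = 1600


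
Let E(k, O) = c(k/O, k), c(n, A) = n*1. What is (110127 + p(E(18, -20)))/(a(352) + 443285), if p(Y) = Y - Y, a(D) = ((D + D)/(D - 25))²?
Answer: 11775769983/47400517381 ≈ 0.24843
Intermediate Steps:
c(n, A) = n
E(k, O) = k/O
a(D) = 4*D²/(-25 + D)² (a(D) = ((2*D)/(-25 + D))² = (2*D/(-25 + D))² = 4*D²/(-25 + D)²)
p(Y) = 0
(110127 + p(E(18, -20)))/(a(352) + 443285) = (110127 + 0)/(4*352²/(-25 + 352)² + 443285) = 110127/(4*123904/327² + 443285) = 110127/(4*123904*(1/106929) + 443285) = 110127/(495616/106929 + 443285) = 110127/(47400517381/106929) = 110127*(106929/47400517381) = 11775769983/47400517381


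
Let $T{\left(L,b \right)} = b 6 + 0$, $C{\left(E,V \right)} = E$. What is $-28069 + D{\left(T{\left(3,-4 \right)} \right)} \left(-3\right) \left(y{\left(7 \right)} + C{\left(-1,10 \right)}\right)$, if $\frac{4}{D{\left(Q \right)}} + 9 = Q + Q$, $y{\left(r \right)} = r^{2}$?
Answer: $- \frac{533119}{19} \approx -28059.0$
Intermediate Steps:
$T{\left(L,b \right)} = 6 b$ ($T{\left(L,b \right)} = 6 b + 0 = 6 b$)
$D{\left(Q \right)} = \frac{4}{-9 + 2 Q}$ ($D{\left(Q \right)} = \frac{4}{-9 + \left(Q + Q\right)} = \frac{4}{-9 + 2 Q}$)
$-28069 + D{\left(T{\left(3,-4 \right)} \right)} \left(-3\right) \left(y{\left(7 \right)} + C{\left(-1,10 \right)}\right) = -28069 + \frac{4}{-9 + 2 \cdot 6 \left(-4\right)} \left(-3\right) \left(7^{2} - 1\right) = -28069 + \frac{4}{-9 + 2 \left(-24\right)} \left(-3\right) \left(49 - 1\right) = -28069 + \frac{4}{-9 - 48} \left(-3\right) 48 = -28069 + \frac{4}{-57} \left(-3\right) 48 = -28069 + 4 \left(- \frac{1}{57}\right) \left(-3\right) 48 = -28069 + \left(- \frac{4}{57}\right) \left(-3\right) 48 = -28069 + \frac{4}{19} \cdot 48 = -28069 + \frac{192}{19} = - \frac{533119}{19}$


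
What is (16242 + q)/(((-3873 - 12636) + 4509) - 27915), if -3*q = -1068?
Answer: -16598/39915 ≈ -0.41583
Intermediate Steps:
q = 356 (q = -1/3*(-1068) = 356)
(16242 + q)/(((-3873 - 12636) + 4509) - 27915) = (16242 + 356)/(((-3873 - 12636) + 4509) - 27915) = 16598/((-16509 + 4509) - 27915) = 16598/(-12000 - 27915) = 16598/(-39915) = 16598*(-1/39915) = -16598/39915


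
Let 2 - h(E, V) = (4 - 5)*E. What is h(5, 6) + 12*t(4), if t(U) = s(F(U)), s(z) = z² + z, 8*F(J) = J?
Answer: 16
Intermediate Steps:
F(J) = J/8
s(z) = z + z²
h(E, V) = 2 + E (h(E, V) = 2 - (4 - 5)*E = 2 - (-1)*E = 2 + E)
t(U) = U*(1 + U/8)/8 (t(U) = (U/8)*(1 + U/8) = U*(1 + U/8)/8)
h(5, 6) + 12*t(4) = (2 + 5) + 12*((1/64)*4*(8 + 4)) = 7 + 12*((1/64)*4*12) = 7 + 12*(¾) = 7 + 9 = 16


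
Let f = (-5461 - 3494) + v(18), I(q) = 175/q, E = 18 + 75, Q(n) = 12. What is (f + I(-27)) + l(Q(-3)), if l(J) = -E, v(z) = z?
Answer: -243985/27 ≈ -9036.5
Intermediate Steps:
E = 93
f = -8937 (f = (-5461 - 3494) + 18 = -8955 + 18 = -8937)
l(J) = -93 (l(J) = -1*93 = -93)
(f + I(-27)) + l(Q(-3)) = (-8937 + 175/(-27)) - 93 = (-8937 + 175*(-1/27)) - 93 = (-8937 - 175/27) - 93 = -241474/27 - 93 = -243985/27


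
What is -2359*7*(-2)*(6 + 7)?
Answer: 429338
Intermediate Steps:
-2359*7*(-2)*(6 + 7) = -(-33026)*13 = -2359*(-182) = 429338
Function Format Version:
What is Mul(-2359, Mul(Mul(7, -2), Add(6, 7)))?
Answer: 429338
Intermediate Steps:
Mul(-2359, Mul(Mul(7, -2), Add(6, 7))) = Mul(-2359, Mul(-14, 13)) = Mul(-2359, -182) = 429338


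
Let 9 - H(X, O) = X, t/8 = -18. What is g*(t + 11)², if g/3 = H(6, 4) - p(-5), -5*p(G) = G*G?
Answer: 424536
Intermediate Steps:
t = -144 (t = 8*(-18) = -144)
H(X, O) = 9 - X
p(G) = -G²/5 (p(G) = -G*G/5 = -G²/5)
g = 24 (g = 3*((9 - 1*6) - (-1)*(-5)²/5) = 3*((9 - 6) - (-1)*25/5) = 3*(3 - 1*(-5)) = 3*(3 + 5) = 3*8 = 24)
g*(t + 11)² = 24*(-144 + 11)² = 24*(-133)² = 24*17689 = 424536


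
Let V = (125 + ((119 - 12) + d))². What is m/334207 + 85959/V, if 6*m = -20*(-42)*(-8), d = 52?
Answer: 28637764793/26955799792 ≈ 1.0624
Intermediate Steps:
m = -1120 (m = (-20*(-42)*(-8))/6 = (840*(-8))/6 = (⅙)*(-6720) = -1120)
V = 80656 (V = (125 + ((119 - 12) + 52))² = (125 + (107 + 52))² = (125 + 159)² = 284² = 80656)
m/334207 + 85959/V = -1120/334207 + 85959/80656 = 28637764793/26955799792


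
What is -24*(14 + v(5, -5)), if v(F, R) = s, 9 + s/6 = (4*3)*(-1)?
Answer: 2688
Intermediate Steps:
s = -126 (s = -54 + 6*((4*3)*(-1)) = -54 + 6*(12*(-1)) = -54 + 6*(-12) = -54 - 72 = -126)
v(F, R) = -126
-24*(14 + v(5, -5)) = -24*(14 - 126) = -24*(-112) = 2688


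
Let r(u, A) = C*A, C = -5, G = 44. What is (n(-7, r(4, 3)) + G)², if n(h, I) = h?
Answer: 1369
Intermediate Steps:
r(u, A) = -5*A
(n(-7, r(4, 3)) + G)² = (-7 + 44)² = 37² = 1369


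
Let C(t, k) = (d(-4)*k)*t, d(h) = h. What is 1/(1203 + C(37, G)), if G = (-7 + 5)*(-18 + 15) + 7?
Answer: -1/721 ≈ -0.0013870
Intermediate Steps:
G = 13 (G = -2*(-3) + 7 = 6 + 7 = 13)
C(t, k) = -4*k*t (C(t, k) = (-4*k)*t = -4*k*t)
1/(1203 + C(37, G)) = 1/(1203 - 4*13*37) = 1/(1203 - 1924) = 1/(-721) = -1/721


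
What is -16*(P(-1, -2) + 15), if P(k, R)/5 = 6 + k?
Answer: -640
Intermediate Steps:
P(k, R) = 30 + 5*k (P(k, R) = 5*(6 + k) = 30 + 5*k)
-16*(P(-1, -2) + 15) = -16*((30 + 5*(-1)) + 15) = -16*((30 - 5) + 15) = -16*(25 + 15) = -16*40 = -640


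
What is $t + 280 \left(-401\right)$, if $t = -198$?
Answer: $-112478$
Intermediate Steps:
$t + 280 \left(-401\right) = -198 + 280 \left(-401\right) = -198 - 112280 = -112478$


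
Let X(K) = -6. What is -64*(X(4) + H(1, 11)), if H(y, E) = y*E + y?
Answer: -384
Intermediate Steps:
H(y, E) = y + E*y (H(y, E) = E*y + y = y + E*y)
-64*(X(4) + H(1, 11)) = -64*(-6 + 1*(1 + 11)) = -64*(-6 + 1*12) = -64*(-6 + 12) = -64*6 = -384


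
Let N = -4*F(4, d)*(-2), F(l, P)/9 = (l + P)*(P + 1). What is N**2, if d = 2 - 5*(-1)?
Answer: 40144896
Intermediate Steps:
d = 7 (d = 2 + 5 = 7)
F(l, P) = 9*(1 + P)*(P + l) (F(l, P) = 9*((l + P)*(P + 1)) = 9*((P + l)*(1 + P)) = 9*((1 + P)*(P + l)) = 9*(1 + P)*(P + l))
N = 6336 (N = -4*(9*7 + 9*4 + 9*7**2 + 9*7*4)*(-2) = -4*(63 + 36 + 9*49 + 252)*(-2) = -4*(63 + 36 + 441 + 252)*(-2) = -4*792*(-2) = -3168*(-2) = 6336)
N**2 = 6336**2 = 40144896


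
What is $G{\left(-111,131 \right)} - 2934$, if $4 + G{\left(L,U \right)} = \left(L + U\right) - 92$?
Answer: $-3010$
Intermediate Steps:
$G{\left(L,U \right)} = -96 + L + U$ ($G{\left(L,U \right)} = -4 - \left(92 - L - U\right) = -4 + \left(-92 + L + U\right) = -96 + L + U$)
$G{\left(-111,131 \right)} - 2934 = \left(-96 - 111 + 131\right) - 2934 = -76 - 2934 = -3010$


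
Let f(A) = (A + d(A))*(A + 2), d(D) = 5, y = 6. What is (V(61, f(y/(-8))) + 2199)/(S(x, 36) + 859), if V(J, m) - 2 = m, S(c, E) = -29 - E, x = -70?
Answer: 35301/12704 ≈ 2.7787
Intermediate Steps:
f(A) = (2 + A)*(5 + A) (f(A) = (A + 5)*(A + 2) = (5 + A)*(2 + A) = (2 + A)*(5 + A))
V(J, m) = 2 + m
(V(61, f(y/(-8))) + 2199)/(S(x, 36) + 859) = ((2 + (10 + (6/(-8))² + 7*(6/(-8)))) + 2199)/((-29 - 1*36) + 859) = ((2 + (10 + (6*(-⅛))² + 7*(6*(-⅛)))) + 2199)/((-29 - 36) + 859) = ((2 + (10 + (-¾)² + 7*(-¾))) + 2199)/(-65 + 859) = ((2 + (10 + 9/16 - 21/4)) + 2199)/794 = ((2 + 85/16) + 2199)*(1/794) = (117/16 + 2199)*(1/794) = (35301/16)*(1/794) = 35301/12704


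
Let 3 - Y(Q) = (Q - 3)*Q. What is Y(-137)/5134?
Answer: -127/34 ≈ -3.7353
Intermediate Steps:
Y(Q) = 3 - Q*(-3 + Q) (Y(Q) = 3 - (Q - 3)*Q = 3 - (-3 + Q)*Q = 3 - Q*(-3 + Q))
Y(-137)/5134 = (3 - 1*(-137)² + 3*(-137))/5134 = (3 - 1*18769 - 411)*(1/5134) = (3 - 18769 - 411)*(1/5134) = -19177*1/5134 = -127/34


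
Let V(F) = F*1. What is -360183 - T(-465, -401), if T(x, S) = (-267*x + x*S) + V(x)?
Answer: -670338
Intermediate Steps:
V(F) = F
T(x, S) = -266*x + S*x (T(x, S) = (-267*x + x*S) + x = (-267*x + S*x) + x = -266*x + S*x)
-360183 - T(-465, -401) = -360183 - (-465)*(-266 - 401) = -360183 - (-465)*(-667) = -360183 - 1*310155 = -360183 - 310155 = -670338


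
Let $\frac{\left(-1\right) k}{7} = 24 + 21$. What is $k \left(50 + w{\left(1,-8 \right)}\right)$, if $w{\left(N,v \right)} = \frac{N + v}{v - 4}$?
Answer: $- \frac{63735}{4} \approx -15934.0$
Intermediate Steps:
$k = -315$ ($k = - 7 \left(24 + 21\right) = \left(-7\right) 45 = -315$)
$w{\left(N,v \right)} = \frac{N + v}{-4 + v}$
$k \left(50 + w{\left(1,-8 \right)}\right) = - 315 \left(50 + \frac{1 - 8}{-4 - 8}\right) = - 315 \left(50 + \frac{1}{-12} \left(-7\right)\right) = - 315 \left(50 - - \frac{7}{12}\right) = - 315 \left(50 + \frac{7}{12}\right) = \left(-315\right) \frac{607}{12} = - \frac{63735}{4}$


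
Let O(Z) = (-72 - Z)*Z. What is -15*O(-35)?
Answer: -19425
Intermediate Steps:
O(Z) = Z*(-72 - Z)
-15*O(-35) = -(-15)*(-35)*(72 - 35) = -(-15)*(-35)*37 = -15*1295 = -19425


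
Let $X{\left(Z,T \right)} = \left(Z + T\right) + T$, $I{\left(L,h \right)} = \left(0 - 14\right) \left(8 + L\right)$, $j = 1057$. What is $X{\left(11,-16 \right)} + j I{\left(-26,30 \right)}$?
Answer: $266343$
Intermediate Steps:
$I{\left(L,h \right)} = -112 - 14 L$ ($I{\left(L,h \right)} = - 14 \left(8 + L\right) = -112 - 14 L$)
$X{\left(Z,T \right)} = Z + 2 T$ ($X{\left(Z,T \right)} = \left(T + Z\right) + T = Z + 2 T$)
$X{\left(11,-16 \right)} + j I{\left(-26,30 \right)} = \left(11 + 2 \left(-16\right)\right) + 1057 \left(-112 - -364\right) = \left(11 - 32\right) + 1057 \left(-112 + 364\right) = -21 + 1057 \cdot 252 = -21 + 266364 = 266343$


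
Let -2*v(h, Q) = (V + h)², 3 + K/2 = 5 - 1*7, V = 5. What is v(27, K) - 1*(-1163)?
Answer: 651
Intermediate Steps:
K = -10 (K = -6 + 2*(5 - 1*7) = -6 + 2*(5 - 7) = -6 + 2*(-2) = -6 - 4 = -10)
v(h, Q) = -(5 + h)²/2
v(27, K) - 1*(-1163) = -(5 + 27)²/2 - 1*(-1163) = -½*32² + 1163 = -½*1024 + 1163 = -512 + 1163 = 651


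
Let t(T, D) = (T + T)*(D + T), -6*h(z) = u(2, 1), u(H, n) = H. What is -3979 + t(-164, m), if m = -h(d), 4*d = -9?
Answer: 149111/3 ≈ 49704.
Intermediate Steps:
d = -9/4 (d = (1/4)*(-9) = -9/4 ≈ -2.2500)
h(z) = -1/3 (h(z) = -1/6*2 = -1/3)
m = 1/3 (m = -1*(-1/3) = 1/3 ≈ 0.33333)
t(T, D) = 2*T*(D + T) (t(T, D) = (2*T)*(D + T) = 2*T*(D + T))
-3979 + t(-164, m) = -3979 + 2*(-164)*(1/3 - 164) = -3979 + 2*(-164)*(-491/3) = -3979 + 161048/3 = 149111/3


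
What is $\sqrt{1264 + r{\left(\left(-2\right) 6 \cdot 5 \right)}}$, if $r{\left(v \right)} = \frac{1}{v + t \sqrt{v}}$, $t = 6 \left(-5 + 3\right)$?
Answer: $\sqrt{1264 - \frac{1}{60 + 24 i \sqrt{15}}} \approx 35.553 + 0.0001 i$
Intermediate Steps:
$t = -12$ ($t = 6 \left(-2\right) = -12$)
$r{\left(v \right)} = \frac{1}{v - 12 \sqrt{v}}$
$\sqrt{1264 + r{\left(\left(-2\right) 6 \cdot 5 \right)}} = \sqrt{1264 + \frac{1}{\left(-2\right) 6 \cdot 5 - 12 \sqrt{\left(-2\right) 6 \cdot 5}}} = \sqrt{1264 + \frac{1}{\left(-12\right) 5 - 12 \sqrt{\left(-12\right) 5}}} = \sqrt{1264 + \frac{1}{-60 - 12 \sqrt{-60}}} = \sqrt{1264 + \frac{1}{-60 - 12 \cdot 2 i \sqrt{15}}} = \sqrt{1264 + \frac{1}{-60 - 24 i \sqrt{15}}}$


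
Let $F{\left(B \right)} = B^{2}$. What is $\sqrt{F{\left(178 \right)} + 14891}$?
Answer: $45 \sqrt{23} \approx 215.81$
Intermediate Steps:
$\sqrt{F{\left(178 \right)} + 14891} = \sqrt{178^{2} + 14891} = \sqrt{31684 + 14891} = \sqrt{46575} = 45 \sqrt{23}$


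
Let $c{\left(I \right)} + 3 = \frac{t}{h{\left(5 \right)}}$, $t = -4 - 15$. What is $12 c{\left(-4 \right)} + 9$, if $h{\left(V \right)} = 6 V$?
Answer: $- \frac{173}{5} \approx -34.6$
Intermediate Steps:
$t = -19$ ($t = -4 - 15 = -19$)
$c{\left(I \right)} = - \frac{109}{30}$ ($c{\left(I \right)} = -3 - \frac{19}{6 \cdot 5} = -3 - \frac{19}{30} = - \frac{109}{30}$)
$12 c{\left(-4 \right)} + 9 = 12 \left(- \frac{109}{30}\right) + 9 = - \frac{218}{5} + 9 = - \frac{173}{5}$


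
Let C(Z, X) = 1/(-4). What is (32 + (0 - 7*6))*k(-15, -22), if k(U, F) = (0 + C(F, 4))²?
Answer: -5/8 ≈ -0.62500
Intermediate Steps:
C(Z, X) = -¼
k(U, F) = 1/16 (k(U, F) = (0 - ¼)² = (-¼)² = 1/16)
(32 + (0 - 7*6))*k(-15, -22) = (32 + (0 - 7*6))*(1/16) = (32 + (0 - 42))*(1/16) = (32 - 42)*(1/16) = -10*1/16 = -5/8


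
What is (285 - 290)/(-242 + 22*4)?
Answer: 5/154 ≈ 0.032468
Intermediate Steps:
(285 - 290)/(-242 + 22*4) = -5/(-242 + 88) = -5/(-154) = -5*(-1/154) = 5/154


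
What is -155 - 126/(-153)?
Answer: -2621/17 ≈ -154.18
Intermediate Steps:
-155 - 126/(-153) = -155 - 126*(-1/153) = -155 + 14/17 = -2621/17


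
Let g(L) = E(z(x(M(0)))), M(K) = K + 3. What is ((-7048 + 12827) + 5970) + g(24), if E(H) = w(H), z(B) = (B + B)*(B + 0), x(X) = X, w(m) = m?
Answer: 11767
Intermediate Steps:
M(K) = 3 + K
z(B) = 2*B**2 (z(B) = (2*B)*B = 2*B**2)
E(H) = H
g(L) = 18 (g(L) = 2*(3 + 0)**2 = 2*3**2 = 2*9 = 18)
((-7048 + 12827) + 5970) + g(24) = ((-7048 + 12827) + 5970) + 18 = (5779 + 5970) + 18 = 11749 + 18 = 11767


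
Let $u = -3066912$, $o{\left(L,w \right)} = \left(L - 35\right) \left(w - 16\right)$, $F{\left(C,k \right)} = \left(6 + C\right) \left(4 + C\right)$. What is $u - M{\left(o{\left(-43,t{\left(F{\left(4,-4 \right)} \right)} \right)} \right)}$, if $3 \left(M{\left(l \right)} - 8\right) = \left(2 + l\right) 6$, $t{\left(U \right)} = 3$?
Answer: $-3068952$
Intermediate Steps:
$F{\left(C,k \right)} = \left(4 + C\right) \left(6 + C\right)$
$o{\left(L,w \right)} = \left(-35 + L\right) \left(-16 + w\right)$
$M{\left(l \right)} = 12 + 2 l$ ($M{\left(l \right)} = 8 + \frac{\left(2 + l\right) 6}{3} = 8 + \frac{12 + 6 l}{3} = 8 + \left(4 + 2 l\right) = 12 + 2 l$)
$u - M{\left(o{\left(-43,t{\left(F{\left(4,-4 \right)} \right)} \right)} \right)} = -3066912 - \left(12 + 2 \left(560 - 105 - -688 - 129\right)\right) = -3066912 - \left(12 + 2 \left(560 - 105 + 688 - 129\right)\right) = -3066912 - \left(12 + 2 \cdot 1014\right) = -3066912 - \left(12 + 2028\right) = -3066912 - 2040 = -3068952$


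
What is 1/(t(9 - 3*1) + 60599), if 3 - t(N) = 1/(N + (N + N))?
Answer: 18/1090835 ≈ 1.6501e-5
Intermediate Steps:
t(N) = 3 - 1/(3*N) (t(N) = 3 - 1/(N + (N + N)) = 3 - 1/(N + 2*N) = 3 - 1/(3*N))
1/(t(9 - 3*1) + 60599) = 1/((3 - 1/(3*(9 - 3*1))) + 60599) = 1/((3 - 1/(3*(9 - 3))) + 60599) = 1/((3 - ⅓/6) + 60599) = 1/((3 - ⅓*⅙) + 60599) = 1/((3 - 1/18) + 60599) = 1/(53/18 + 60599) = 1/(1090835/18) = 18/1090835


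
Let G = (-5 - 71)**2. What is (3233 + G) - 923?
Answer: 8086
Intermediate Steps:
G = 5776 (G = (-76)**2 = 5776)
(3233 + G) - 923 = (3233 + 5776) - 923 = 9009 - 923 = 8086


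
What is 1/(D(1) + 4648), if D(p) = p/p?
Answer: 1/4649 ≈ 0.00021510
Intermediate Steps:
D(p) = 1
1/(D(1) + 4648) = 1/(1 + 4648) = 1/4649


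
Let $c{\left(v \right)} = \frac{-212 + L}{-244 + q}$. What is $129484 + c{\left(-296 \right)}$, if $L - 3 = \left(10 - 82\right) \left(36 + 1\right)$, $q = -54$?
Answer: $\frac{38589105}{298} \approx 1.2949 \cdot 10^{5}$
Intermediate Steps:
$L = -2661$ ($L = 3 + \left(10 - 82\right) \left(36 + 1\right) = 3 - 2664 = -2661$)
$c{\left(v \right)} = \frac{2873}{298}$ ($c{\left(v \right)} = \frac{-212 - 2661}{-244 - 54} = - \frac{2873}{-298} = \left(-2873\right) \left(- \frac{1}{298}\right) = \frac{2873}{298}$)
$129484 + c{\left(-296 \right)} = 129484 + \frac{2873}{298} = \frac{38589105}{298}$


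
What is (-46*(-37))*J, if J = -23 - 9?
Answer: -54464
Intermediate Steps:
J = -32
(-46*(-37))*J = -46*(-37)*(-32) = 1702*(-32) = -54464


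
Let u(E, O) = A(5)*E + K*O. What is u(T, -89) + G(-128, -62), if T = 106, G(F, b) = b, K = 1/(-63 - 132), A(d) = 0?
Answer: -12001/195 ≈ -61.544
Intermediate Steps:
K = -1/195 (K = 1/(-195) = -1/195 ≈ -0.0051282)
u(E, O) = -O/195 (u(E, O) = 0*E - O/195 = 0 - O/195 = -O/195)
u(T, -89) + G(-128, -62) = -1/195*(-89) - 62 = 89/195 - 62 = -12001/195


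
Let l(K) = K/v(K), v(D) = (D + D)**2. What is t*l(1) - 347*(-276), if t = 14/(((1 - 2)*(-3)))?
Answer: 574639/6 ≈ 95773.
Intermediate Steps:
v(D) = 4*D**2 (v(D) = (2*D)**2 = 4*D**2)
l(K) = 1/(4*K) (l(K) = K/((4*K**2)) = K*(1/(4*K**2)) = 1/(4*K))
t = 14/3 (t = 14/((-1*(-3))) = 14/3 ≈ 4.6667)
t*l(1) - 347*(-276) = 14*((1/4)/1)/3 - 347*(-276) = 14*((1/4)*1)/3 + 95772 = (14/3)*(1/4) + 95772 = 7/6 + 95772 = 574639/6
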